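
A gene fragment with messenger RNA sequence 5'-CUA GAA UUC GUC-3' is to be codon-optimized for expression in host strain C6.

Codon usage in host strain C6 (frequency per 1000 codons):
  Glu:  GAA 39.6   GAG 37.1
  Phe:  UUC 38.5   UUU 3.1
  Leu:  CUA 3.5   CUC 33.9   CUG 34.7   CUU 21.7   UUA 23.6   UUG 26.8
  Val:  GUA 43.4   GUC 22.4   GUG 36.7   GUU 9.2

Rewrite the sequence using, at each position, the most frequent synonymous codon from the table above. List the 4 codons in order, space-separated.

Codon 1 (Leu): best is CUG at 34.7.
Codon 2 (Glu): best is GAA at 39.6.
Codon 3 (Phe): best is UUC at 38.5.
Codon 4 (Val): best is GUA at 43.4.

CUG GAA UUC GUA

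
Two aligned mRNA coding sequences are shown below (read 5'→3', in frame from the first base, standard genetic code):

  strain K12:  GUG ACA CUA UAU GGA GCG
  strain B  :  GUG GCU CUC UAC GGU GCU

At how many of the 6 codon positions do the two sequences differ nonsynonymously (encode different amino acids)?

1

Codon 1: GUG Val / GUG Val — identical.
Codon 2: ACA Thr / GCU Ala — nonsynonymous.
Codon 3: CUA Leu / CUC Leu — synonymous.
Codon 4: UAU Tyr / UAC Tyr — synonymous.
Codon 5: GGA Gly / GGU Gly — synonymous.
Codon 6: GCG Ala / GCU Ala — synonymous.
Nonsynonymous differences: 1.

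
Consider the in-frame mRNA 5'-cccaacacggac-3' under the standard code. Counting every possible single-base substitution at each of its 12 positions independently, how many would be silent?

Codon 1 (CCC, Pro): 3 synonymous substitutions.
Codon 2 (AAC, Asn): 1 synonymous substitution.
Codon 3 (ACG, Thr): 3 synonymous substitutions.
Codon 4 (GAC, Asp): 1 synonymous substitution.
Total: 3 + 1 + 3 + 1 = 8.

8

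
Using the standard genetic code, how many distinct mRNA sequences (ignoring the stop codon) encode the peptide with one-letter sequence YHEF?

16

Tyr: 2 codons.
His: 2 codons.
Glu: 2 codons.
Phe: 2 codons.
2 × 2 × 2 × 2 = 16.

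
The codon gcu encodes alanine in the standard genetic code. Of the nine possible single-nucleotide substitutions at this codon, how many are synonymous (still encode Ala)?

Position 1: none → 0 synonymous.
Position 2: none → 0 synonymous.
Position 3: GCC, GCA, GCG → 3 synonymous.
Total: 0 + 0 + 3 = 3.

3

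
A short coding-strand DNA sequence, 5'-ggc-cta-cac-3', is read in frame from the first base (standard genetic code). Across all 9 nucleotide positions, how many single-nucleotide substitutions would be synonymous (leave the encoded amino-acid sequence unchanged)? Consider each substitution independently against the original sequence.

Codon 1 (GGC, Gly): 3 synonymous substitutions.
Codon 2 (CTA, Leu): 4 synonymous substitutions.
Codon 3 (CAC, His): 1 synonymous substitution.
Total: 3 + 4 + 1 = 8.

8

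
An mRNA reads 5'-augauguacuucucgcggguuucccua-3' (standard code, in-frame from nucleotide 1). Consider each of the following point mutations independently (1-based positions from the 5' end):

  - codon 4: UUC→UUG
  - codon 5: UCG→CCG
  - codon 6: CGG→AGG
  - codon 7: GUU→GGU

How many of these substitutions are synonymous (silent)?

Codon 4: UUC (Phe) → UUG (Leu) — missense.
Codon 5: UCG (Ser) → CCG (Pro) — missense.
Codon 6: CGG (Arg) → AGG (Arg) — synonymous.
Codon 7: GUU (Val) → GGU (Gly) — missense.
Synonymous: 1 of 4.

1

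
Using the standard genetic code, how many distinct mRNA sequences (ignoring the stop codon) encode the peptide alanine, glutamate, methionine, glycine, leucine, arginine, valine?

Ala: 4 codons.
Glu: 2 codons.
Met: 1 codon.
Gly: 4 codons.
Leu: 6 codons.
Arg: 6 codons.
Val: 4 codons.
4 × 2 × 1 × 4 × 6 × 6 × 4 = 4608.

4608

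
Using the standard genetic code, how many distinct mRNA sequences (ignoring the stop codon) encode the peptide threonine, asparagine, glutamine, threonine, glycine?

Thr: 4 codons.
Asn: 2 codons.
Gln: 2 codons.
Thr: 4 codons.
Gly: 4 codons.
4 × 2 × 2 × 4 × 4 = 256.

256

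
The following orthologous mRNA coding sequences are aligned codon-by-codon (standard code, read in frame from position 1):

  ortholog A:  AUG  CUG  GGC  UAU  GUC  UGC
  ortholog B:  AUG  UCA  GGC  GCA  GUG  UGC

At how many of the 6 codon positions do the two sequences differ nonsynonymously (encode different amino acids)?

2

Codon 1: AUG Met / AUG Met — identical.
Codon 2: CUG Leu / UCA Ser — nonsynonymous.
Codon 3: GGC Gly / GGC Gly — identical.
Codon 4: UAU Tyr / GCA Ala — nonsynonymous.
Codon 5: GUC Val / GUG Val — synonymous.
Codon 6: UGC Cys / UGC Cys — identical.
Nonsynonymous differences: 2.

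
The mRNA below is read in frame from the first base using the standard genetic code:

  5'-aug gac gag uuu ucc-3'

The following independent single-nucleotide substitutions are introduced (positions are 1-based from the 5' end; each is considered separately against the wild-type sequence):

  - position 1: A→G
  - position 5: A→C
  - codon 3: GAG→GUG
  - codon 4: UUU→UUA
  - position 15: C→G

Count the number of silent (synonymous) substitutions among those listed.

1

Codon 1: AUG (Met) → GUG (Val) — missense.
Codon 2: GAC (Asp) → GCC (Ala) — missense.
Codon 3: GAG (Glu) → GUG (Val) — missense.
Codon 4: UUU (Phe) → UUA (Leu) — missense.
Codon 5: UCC (Ser) → UCG (Ser) — synonymous.
Synonymous: 1 of 5.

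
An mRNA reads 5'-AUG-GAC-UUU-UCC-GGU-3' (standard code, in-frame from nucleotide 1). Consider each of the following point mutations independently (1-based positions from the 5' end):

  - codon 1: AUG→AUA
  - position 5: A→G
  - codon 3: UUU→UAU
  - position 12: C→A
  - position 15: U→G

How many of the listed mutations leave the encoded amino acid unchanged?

Codon 1: AUG (Met) → AUA (Ile) — missense.
Codon 2: GAC (Asp) → GGC (Gly) — missense.
Codon 3: UUU (Phe) → UAU (Tyr) — missense.
Codon 4: UCC (Ser) → UCA (Ser) — synonymous.
Codon 5: GGU (Gly) → GGG (Gly) — synonymous.
Synonymous: 2 of 5.

2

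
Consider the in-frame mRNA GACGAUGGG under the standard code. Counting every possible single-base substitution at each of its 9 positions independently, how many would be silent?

Codon 1 (GAC, Asp): 1 synonymous substitution.
Codon 2 (GAU, Asp): 1 synonymous substitution.
Codon 3 (GGG, Gly): 3 synonymous substitutions.
Total: 1 + 1 + 3 = 5.

5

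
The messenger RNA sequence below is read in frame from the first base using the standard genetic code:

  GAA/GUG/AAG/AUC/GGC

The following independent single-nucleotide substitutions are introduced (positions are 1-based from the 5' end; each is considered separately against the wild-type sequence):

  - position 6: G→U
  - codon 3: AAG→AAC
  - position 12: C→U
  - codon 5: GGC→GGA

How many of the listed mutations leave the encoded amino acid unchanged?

Codon 2: GUG (Val) → GUU (Val) — synonymous.
Codon 3: AAG (Lys) → AAC (Asn) — missense.
Codon 4: AUC (Ile) → AUU (Ile) — synonymous.
Codon 5: GGC (Gly) → GGA (Gly) — synonymous.
Synonymous: 3 of 4.

3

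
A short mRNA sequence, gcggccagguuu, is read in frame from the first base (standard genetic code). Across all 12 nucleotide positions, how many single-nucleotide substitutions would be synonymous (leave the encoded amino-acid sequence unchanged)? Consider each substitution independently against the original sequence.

Codon 1 (GCG, Ala): 3 synonymous substitutions.
Codon 2 (GCC, Ala): 3 synonymous substitutions.
Codon 3 (AGG, Arg): 2 synonymous substitutions.
Codon 4 (UUU, Phe): 1 synonymous substitution.
Total: 3 + 3 + 2 + 1 = 9.

9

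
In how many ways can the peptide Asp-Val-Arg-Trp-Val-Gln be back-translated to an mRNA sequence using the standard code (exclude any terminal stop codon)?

Asp: 2 codons.
Val: 4 codons.
Arg: 6 codons.
Trp: 1 codon.
Val: 4 codons.
Gln: 2 codons.
2 × 4 × 6 × 1 × 4 × 2 = 384.

384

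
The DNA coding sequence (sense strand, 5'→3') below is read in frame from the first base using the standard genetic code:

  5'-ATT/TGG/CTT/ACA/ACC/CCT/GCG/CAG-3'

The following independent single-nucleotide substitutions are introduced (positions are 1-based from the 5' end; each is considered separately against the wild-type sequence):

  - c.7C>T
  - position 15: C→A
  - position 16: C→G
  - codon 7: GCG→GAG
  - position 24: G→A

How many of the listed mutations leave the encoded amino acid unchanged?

Codon 3: CTT (Leu) → TTT (Phe) — missense.
Codon 5: ACC (Thr) → ACA (Thr) — synonymous.
Codon 6: CCT (Pro) → GCT (Ala) — missense.
Codon 7: GCG (Ala) → GAG (Glu) — missense.
Codon 8: CAG (Gln) → CAA (Gln) — synonymous.
Synonymous: 2 of 5.

2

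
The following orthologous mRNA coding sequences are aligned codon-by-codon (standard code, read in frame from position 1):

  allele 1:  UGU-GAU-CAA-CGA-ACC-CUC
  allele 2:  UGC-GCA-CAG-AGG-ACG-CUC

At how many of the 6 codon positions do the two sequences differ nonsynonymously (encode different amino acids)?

1

Codon 1: UGU Cys / UGC Cys — synonymous.
Codon 2: GAU Asp / GCA Ala — nonsynonymous.
Codon 3: CAA Gln / CAG Gln — synonymous.
Codon 4: CGA Arg / AGG Arg — synonymous.
Codon 5: ACC Thr / ACG Thr — synonymous.
Codon 6: CUC Leu / CUC Leu — identical.
Nonsynonymous differences: 1.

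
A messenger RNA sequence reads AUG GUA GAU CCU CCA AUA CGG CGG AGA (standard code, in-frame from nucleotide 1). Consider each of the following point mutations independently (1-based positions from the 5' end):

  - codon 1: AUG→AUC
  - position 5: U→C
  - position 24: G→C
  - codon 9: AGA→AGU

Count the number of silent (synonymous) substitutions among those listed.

Codon 1: AUG (Met) → AUC (Ile) — missense.
Codon 2: GUA (Val) → GCA (Ala) — missense.
Codon 8: CGG (Arg) → CGC (Arg) — synonymous.
Codon 9: AGA (Arg) → AGU (Ser) — missense.
Synonymous: 1 of 4.

1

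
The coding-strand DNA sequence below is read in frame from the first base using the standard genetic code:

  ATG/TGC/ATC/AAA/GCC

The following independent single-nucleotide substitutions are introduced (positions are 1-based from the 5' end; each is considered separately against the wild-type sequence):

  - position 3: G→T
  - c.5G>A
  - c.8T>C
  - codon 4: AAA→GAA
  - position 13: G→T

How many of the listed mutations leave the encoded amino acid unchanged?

Codon 1: ATG (Met) → ATT (Ile) — missense.
Codon 2: TGC (Cys) → TAC (Tyr) — missense.
Codon 3: ATC (Ile) → ACC (Thr) — missense.
Codon 4: AAA (Lys) → GAA (Glu) — missense.
Codon 5: GCC (Ala) → TCC (Ser) — missense.
Synonymous: 0 of 5.

0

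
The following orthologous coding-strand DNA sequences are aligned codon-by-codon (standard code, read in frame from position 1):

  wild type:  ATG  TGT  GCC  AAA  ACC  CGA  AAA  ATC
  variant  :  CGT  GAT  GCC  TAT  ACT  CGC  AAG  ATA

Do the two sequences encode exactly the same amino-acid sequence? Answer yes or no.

Codon 1: ATG Met / CGT Arg — nonsynonymous.
Codon 2: TGT Cys / GAT Asp — nonsynonymous.
Codon 3: GCC Ala / GCC Ala — identical.
Codon 4: AAA Lys / TAT Tyr — nonsynonymous.
Codon 5: ACC Thr / ACT Thr — synonymous.
Codon 6: CGA Arg / CGC Arg — synonymous.
Codon 7: AAA Lys / AAG Lys — synonymous.
Codon 8: ATC Ile / ATA Ile — synonymous.
Nonsynonymous differences: 3 → different protein.

no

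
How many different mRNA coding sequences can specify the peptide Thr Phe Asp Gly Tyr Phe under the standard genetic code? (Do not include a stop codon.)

256

Thr: 4 codons.
Phe: 2 codons.
Asp: 2 codons.
Gly: 4 codons.
Tyr: 2 codons.
Phe: 2 codons.
4 × 2 × 2 × 4 × 2 × 2 = 256.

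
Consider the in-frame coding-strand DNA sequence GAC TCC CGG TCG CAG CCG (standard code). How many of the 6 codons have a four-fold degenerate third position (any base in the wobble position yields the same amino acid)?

4

Codon 1 GAC (Asp): third position 2-fold.
Codon 2 TCC (Ser): third position 4-fold.
Codon 3 CGG (Arg): third position 4-fold.
Codon 4 TCG (Ser): third position 4-fold.
Codon 5 CAG (Gln): third position 2-fold.
Codon 6 CCG (Pro): third position 4-fold.
Four-fold degenerate third positions: 4.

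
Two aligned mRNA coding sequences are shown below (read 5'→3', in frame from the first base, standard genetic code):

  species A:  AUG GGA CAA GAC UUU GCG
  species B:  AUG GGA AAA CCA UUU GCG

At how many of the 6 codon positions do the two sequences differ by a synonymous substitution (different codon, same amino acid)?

Codon 1: AUG Met / AUG Met — identical.
Codon 2: GGA Gly / GGA Gly — identical.
Codon 3: CAA Gln / AAA Lys — nonsynonymous.
Codon 4: GAC Asp / CCA Pro — nonsynonymous.
Codon 5: UUU Phe / UUU Phe — identical.
Codon 6: GCG Ala / GCG Ala — identical.
Synonymous differences: 0.

0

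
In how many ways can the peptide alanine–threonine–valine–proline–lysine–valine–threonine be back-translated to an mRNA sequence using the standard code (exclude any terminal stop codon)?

8192

Ala: 4 codons.
Thr: 4 codons.
Val: 4 codons.
Pro: 4 codons.
Lys: 2 codons.
Val: 4 codons.
Thr: 4 codons.
4 × 4 × 4 × 4 × 2 × 4 × 4 = 8192.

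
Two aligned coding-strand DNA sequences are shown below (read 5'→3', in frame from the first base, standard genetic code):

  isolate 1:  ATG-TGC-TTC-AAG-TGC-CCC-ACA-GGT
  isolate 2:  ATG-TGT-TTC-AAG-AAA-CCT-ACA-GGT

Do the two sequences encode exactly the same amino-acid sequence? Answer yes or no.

no

Codon 1: ATG Met / ATG Met — identical.
Codon 2: TGC Cys / TGT Cys — synonymous.
Codon 3: TTC Phe / TTC Phe — identical.
Codon 4: AAG Lys / AAG Lys — identical.
Codon 5: TGC Cys / AAA Lys — nonsynonymous.
Codon 6: CCC Pro / CCT Pro — synonymous.
Codon 7: ACA Thr / ACA Thr — identical.
Codon 8: GGT Gly / GGT Gly — identical.
Nonsynonymous differences: 1 → different protein.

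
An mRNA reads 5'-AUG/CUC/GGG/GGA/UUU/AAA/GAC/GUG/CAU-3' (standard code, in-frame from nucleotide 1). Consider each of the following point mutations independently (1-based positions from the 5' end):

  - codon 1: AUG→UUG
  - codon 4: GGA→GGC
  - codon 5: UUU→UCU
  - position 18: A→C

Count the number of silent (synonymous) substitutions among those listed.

Codon 1: AUG (Met) → UUG (Leu) — missense.
Codon 4: GGA (Gly) → GGC (Gly) — synonymous.
Codon 5: UUU (Phe) → UCU (Ser) — missense.
Codon 6: AAA (Lys) → AAC (Asn) — missense.
Synonymous: 1 of 4.

1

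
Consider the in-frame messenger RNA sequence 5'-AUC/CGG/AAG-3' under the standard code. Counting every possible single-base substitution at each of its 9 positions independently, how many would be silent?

Codon 1 (AUC, Ile): 2 synonymous substitutions.
Codon 2 (CGG, Arg): 4 synonymous substitutions.
Codon 3 (AAG, Lys): 1 synonymous substitution.
Total: 2 + 4 + 1 = 7.

7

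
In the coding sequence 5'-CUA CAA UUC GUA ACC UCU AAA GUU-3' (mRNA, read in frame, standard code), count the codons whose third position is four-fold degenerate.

5

Codon 1 CUA (Leu): third position 4-fold.
Codon 2 CAA (Gln): third position 2-fold.
Codon 3 UUC (Phe): third position 2-fold.
Codon 4 GUA (Val): third position 4-fold.
Codon 5 ACC (Thr): third position 4-fold.
Codon 6 UCU (Ser): third position 4-fold.
Codon 7 AAA (Lys): third position 2-fold.
Codon 8 GUU (Val): third position 4-fold.
Four-fold degenerate third positions: 5.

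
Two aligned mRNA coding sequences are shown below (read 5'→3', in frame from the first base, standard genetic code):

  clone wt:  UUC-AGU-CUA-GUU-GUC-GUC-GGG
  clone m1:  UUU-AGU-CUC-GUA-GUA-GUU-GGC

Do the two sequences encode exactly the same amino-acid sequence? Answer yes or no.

yes

Codon 1: UUC Phe / UUU Phe — synonymous.
Codon 2: AGU Ser / AGU Ser — identical.
Codon 3: CUA Leu / CUC Leu — synonymous.
Codon 4: GUU Val / GUA Val — synonymous.
Codon 5: GUC Val / GUA Val — synonymous.
Codon 6: GUC Val / GUU Val — synonymous.
Codon 7: GGG Gly / GGC Gly — synonymous.
Nonsynonymous differences: 0 → same protein.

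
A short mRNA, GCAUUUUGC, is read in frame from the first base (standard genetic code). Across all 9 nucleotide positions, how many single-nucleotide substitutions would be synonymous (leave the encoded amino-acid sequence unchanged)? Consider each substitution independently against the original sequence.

Codon 1 (GCA, Ala): 3 synonymous substitutions.
Codon 2 (UUU, Phe): 1 synonymous substitution.
Codon 3 (UGC, Cys): 1 synonymous substitution.
Total: 3 + 1 + 1 = 5.

5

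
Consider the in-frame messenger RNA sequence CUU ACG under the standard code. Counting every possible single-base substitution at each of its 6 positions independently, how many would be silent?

6

Codon 1 (CUU, Leu): 3 synonymous substitutions.
Codon 2 (ACG, Thr): 3 synonymous substitutions.
Total: 3 + 3 = 6.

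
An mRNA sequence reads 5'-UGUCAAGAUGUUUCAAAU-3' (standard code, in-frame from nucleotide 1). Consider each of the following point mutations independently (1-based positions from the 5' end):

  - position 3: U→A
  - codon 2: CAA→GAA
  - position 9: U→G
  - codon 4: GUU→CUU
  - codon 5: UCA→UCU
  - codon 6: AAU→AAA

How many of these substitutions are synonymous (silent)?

Codon 1: UGU (Cys) → UGA (Stop) — nonsense.
Codon 2: CAA (Gln) → GAA (Glu) — missense.
Codon 3: GAU (Asp) → GAG (Glu) — missense.
Codon 4: GUU (Val) → CUU (Leu) — missense.
Codon 5: UCA (Ser) → UCU (Ser) — synonymous.
Codon 6: AAU (Asn) → AAA (Lys) — missense.
Synonymous: 1 of 6.

1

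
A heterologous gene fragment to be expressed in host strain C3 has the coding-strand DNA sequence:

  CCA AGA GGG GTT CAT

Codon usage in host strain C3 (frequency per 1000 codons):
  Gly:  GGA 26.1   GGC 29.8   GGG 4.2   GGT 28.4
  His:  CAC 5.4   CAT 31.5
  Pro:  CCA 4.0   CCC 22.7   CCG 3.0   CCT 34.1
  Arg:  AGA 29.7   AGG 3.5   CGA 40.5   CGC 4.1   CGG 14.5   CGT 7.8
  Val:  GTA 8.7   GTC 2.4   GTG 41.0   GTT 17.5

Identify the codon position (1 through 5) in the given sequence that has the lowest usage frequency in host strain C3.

Codon 1 CCA (Pro): 4.0 per 1000.
Codon 2 AGA (Arg): 29.7 per 1000.
Codon 3 GGG (Gly): 4.2 per 1000.
Codon 4 GTT (Val): 17.5 per 1000.
Codon 5 CAT (His): 31.5 per 1000.
Lowest frequency is 4.0 at codon 1.

1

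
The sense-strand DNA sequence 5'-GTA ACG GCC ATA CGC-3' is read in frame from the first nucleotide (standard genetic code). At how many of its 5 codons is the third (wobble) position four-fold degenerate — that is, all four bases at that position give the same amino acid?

Codon 1 GTA (Val): third position 4-fold.
Codon 2 ACG (Thr): third position 4-fold.
Codon 3 GCC (Ala): third position 4-fold.
Codon 4 ATA (Ile): third position 3-fold.
Codon 5 CGC (Arg): third position 4-fold.
Four-fold degenerate third positions: 4.

4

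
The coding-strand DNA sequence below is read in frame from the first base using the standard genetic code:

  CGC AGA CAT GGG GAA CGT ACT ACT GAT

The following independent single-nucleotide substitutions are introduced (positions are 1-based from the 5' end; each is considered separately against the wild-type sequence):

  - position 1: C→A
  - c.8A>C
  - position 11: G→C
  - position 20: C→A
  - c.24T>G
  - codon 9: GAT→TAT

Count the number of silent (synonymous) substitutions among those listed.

Codon 1: CGC (Arg) → AGC (Ser) — missense.
Codon 3: CAT (His) → CCT (Pro) — missense.
Codon 4: GGG (Gly) → GCG (Ala) — missense.
Codon 7: ACT (Thr) → AAT (Asn) — missense.
Codon 8: ACT (Thr) → ACG (Thr) — synonymous.
Codon 9: GAT (Asp) → TAT (Tyr) — missense.
Synonymous: 1 of 6.

1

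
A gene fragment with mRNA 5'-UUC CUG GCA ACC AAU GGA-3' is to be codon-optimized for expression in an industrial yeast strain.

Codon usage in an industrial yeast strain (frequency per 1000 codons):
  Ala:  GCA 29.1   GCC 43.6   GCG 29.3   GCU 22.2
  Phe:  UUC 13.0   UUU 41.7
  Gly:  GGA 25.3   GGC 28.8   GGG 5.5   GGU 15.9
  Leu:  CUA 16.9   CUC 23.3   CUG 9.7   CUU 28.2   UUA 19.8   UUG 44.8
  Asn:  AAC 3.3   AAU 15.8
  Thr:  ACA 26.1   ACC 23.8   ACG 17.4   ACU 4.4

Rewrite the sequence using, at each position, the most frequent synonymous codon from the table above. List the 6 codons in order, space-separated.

UUU UUG GCC ACA AAU GGC

Codon 1 (Phe): best is UUU at 41.7.
Codon 2 (Leu): best is UUG at 44.8.
Codon 3 (Ala): best is GCC at 43.6.
Codon 4 (Thr): best is ACA at 26.1.
Codon 5 (Asn): best is AAU at 15.8.
Codon 6 (Gly): best is GGC at 28.8.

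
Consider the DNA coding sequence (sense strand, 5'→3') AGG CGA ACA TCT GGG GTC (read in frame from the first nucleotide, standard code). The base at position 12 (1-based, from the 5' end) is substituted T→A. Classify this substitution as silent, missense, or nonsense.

Position 12 falls in codon 4: TCT → Ser.
After the substitution the codon is TCA → Ser.
Both encode Ser, so the change is synonymous.

silent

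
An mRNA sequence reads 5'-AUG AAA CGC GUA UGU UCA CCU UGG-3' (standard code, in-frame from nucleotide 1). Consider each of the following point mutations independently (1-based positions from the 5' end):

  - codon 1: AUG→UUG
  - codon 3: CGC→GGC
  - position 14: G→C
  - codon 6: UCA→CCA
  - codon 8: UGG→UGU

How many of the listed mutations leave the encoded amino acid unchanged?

Codon 1: AUG (Met) → UUG (Leu) — missense.
Codon 3: CGC (Arg) → GGC (Gly) — missense.
Codon 5: UGU (Cys) → UCU (Ser) — missense.
Codon 6: UCA (Ser) → CCA (Pro) — missense.
Codon 8: UGG (Trp) → UGU (Cys) — missense.
Synonymous: 0 of 5.

0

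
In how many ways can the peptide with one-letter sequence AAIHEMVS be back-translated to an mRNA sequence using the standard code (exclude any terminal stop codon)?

4608

Ala: 4 codons.
Ala: 4 codons.
Ile: 3 codons.
His: 2 codons.
Glu: 2 codons.
Met: 1 codon.
Val: 4 codons.
Ser: 6 codons.
4 × 4 × 3 × 2 × 2 × 1 × 4 × 6 = 4608.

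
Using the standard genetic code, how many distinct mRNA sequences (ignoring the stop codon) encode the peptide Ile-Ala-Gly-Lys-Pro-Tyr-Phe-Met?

Ile: 3 codons.
Ala: 4 codons.
Gly: 4 codons.
Lys: 2 codons.
Pro: 4 codons.
Tyr: 2 codons.
Phe: 2 codons.
Met: 1 codon.
3 × 4 × 4 × 2 × 4 × 2 × 2 × 1 = 1536.

1536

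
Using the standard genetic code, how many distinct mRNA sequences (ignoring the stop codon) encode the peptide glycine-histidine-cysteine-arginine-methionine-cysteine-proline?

Gly: 4 codons.
His: 2 codons.
Cys: 2 codons.
Arg: 6 codons.
Met: 1 codon.
Cys: 2 codons.
Pro: 4 codons.
4 × 2 × 2 × 6 × 1 × 2 × 4 = 768.

768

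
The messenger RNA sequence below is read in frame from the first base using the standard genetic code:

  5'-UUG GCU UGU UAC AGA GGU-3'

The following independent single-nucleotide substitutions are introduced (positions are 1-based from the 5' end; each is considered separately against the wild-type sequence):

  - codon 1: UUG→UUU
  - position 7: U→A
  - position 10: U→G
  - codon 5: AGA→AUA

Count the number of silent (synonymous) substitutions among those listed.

Codon 1: UUG (Leu) → UUU (Phe) — missense.
Codon 3: UGU (Cys) → AGU (Ser) — missense.
Codon 4: UAC (Tyr) → GAC (Asp) — missense.
Codon 5: AGA (Arg) → AUA (Ile) — missense.
Synonymous: 0 of 4.

0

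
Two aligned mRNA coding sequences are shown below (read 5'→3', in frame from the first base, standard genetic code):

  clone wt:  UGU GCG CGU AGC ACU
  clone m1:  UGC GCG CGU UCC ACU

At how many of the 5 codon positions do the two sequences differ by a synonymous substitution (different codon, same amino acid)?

2

Codon 1: UGU Cys / UGC Cys — synonymous.
Codon 2: GCG Ala / GCG Ala — identical.
Codon 3: CGU Arg / CGU Arg — identical.
Codon 4: AGC Ser / UCC Ser — synonymous.
Codon 5: ACU Thr / ACU Thr — identical.
Synonymous differences: 2.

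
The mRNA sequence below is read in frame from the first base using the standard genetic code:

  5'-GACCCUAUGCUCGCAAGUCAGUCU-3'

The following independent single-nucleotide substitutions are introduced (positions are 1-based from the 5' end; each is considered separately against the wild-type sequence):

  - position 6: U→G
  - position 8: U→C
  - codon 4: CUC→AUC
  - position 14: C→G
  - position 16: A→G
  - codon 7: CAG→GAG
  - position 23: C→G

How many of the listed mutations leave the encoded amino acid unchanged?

Codon 2: CCU (Pro) → CCG (Pro) — synonymous.
Codon 3: AUG (Met) → ACG (Thr) — missense.
Codon 4: CUC (Leu) → AUC (Ile) — missense.
Codon 5: GCA (Ala) → GGA (Gly) — missense.
Codon 6: AGU (Ser) → GGU (Gly) — missense.
Codon 7: CAG (Gln) → GAG (Glu) — missense.
Codon 8: UCU (Ser) → UGU (Cys) — missense.
Synonymous: 1 of 7.

1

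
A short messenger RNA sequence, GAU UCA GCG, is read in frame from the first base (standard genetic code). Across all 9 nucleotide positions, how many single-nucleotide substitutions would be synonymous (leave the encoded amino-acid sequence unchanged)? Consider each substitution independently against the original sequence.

Codon 1 (GAU, Asp): 1 synonymous substitution.
Codon 2 (UCA, Ser): 3 synonymous substitutions.
Codon 3 (GCG, Ala): 3 synonymous substitutions.
Total: 1 + 3 + 3 = 7.

7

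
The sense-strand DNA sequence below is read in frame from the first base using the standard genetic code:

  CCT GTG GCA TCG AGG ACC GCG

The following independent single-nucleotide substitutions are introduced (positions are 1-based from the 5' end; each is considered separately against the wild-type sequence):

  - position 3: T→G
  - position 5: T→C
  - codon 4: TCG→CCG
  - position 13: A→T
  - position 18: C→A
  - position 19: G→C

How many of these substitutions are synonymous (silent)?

Codon 1: CCT (Pro) → CCG (Pro) — synonymous.
Codon 2: GTG (Val) → GCG (Ala) — missense.
Codon 4: TCG (Ser) → CCG (Pro) — missense.
Codon 5: AGG (Arg) → TGG (Trp) — missense.
Codon 6: ACC (Thr) → ACA (Thr) — synonymous.
Codon 7: GCG (Ala) → CCG (Pro) — missense.
Synonymous: 2 of 6.

2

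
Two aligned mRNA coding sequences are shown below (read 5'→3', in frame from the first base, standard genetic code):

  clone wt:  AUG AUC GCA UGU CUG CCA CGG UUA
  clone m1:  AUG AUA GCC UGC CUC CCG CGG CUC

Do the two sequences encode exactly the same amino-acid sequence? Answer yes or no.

yes

Codon 1: AUG Met / AUG Met — identical.
Codon 2: AUC Ile / AUA Ile — synonymous.
Codon 3: GCA Ala / GCC Ala — synonymous.
Codon 4: UGU Cys / UGC Cys — synonymous.
Codon 5: CUG Leu / CUC Leu — synonymous.
Codon 6: CCA Pro / CCG Pro — synonymous.
Codon 7: CGG Arg / CGG Arg — identical.
Codon 8: UUA Leu / CUC Leu — synonymous.
Nonsynonymous differences: 0 → same protein.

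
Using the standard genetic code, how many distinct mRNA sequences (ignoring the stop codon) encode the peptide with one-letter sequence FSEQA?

192

Phe: 2 codons.
Ser: 6 codons.
Glu: 2 codons.
Gln: 2 codons.
Ala: 4 codons.
2 × 6 × 2 × 2 × 4 = 192.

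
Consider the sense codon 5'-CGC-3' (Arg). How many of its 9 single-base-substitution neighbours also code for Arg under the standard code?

3

Position 1: none → 0 synonymous.
Position 2: none → 0 synonymous.
Position 3: CGT, CGA, CGG → 3 synonymous.
Total: 0 + 0 + 3 = 3.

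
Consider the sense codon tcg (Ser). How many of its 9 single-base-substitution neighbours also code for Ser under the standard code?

Position 1: none → 0 synonymous.
Position 2: none → 0 synonymous.
Position 3: TCT, TCC, TCA → 3 synonymous.
Total: 0 + 0 + 3 = 3.

3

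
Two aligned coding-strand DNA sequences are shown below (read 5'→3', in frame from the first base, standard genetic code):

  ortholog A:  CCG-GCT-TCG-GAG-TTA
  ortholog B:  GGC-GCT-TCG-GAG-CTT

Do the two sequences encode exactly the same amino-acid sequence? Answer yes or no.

no

Codon 1: CCG Pro / GGC Gly — nonsynonymous.
Codon 2: GCT Ala / GCT Ala — identical.
Codon 3: TCG Ser / TCG Ser — identical.
Codon 4: GAG Glu / GAG Glu — identical.
Codon 5: TTA Leu / CTT Leu — synonymous.
Nonsynonymous differences: 1 → different protein.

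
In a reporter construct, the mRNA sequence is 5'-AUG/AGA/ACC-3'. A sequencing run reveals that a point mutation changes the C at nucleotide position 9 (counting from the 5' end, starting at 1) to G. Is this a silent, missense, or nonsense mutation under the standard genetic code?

silent

Position 9 falls in codon 3: ACC → Thr.
After the substitution the codon is ACG → Thr.
Both encode Thr, so the change is synonymous.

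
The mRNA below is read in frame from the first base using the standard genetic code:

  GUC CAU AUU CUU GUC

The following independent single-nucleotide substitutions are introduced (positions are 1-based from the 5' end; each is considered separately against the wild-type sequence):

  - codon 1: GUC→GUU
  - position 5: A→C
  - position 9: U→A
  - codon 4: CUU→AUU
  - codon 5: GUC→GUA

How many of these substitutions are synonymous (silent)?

3

Codon 1: GUC (Val) → GUU (Val) — synonymous.
Codon 2: CAU (His) → CCU (Pro) — missense.
Codon 3: AUU (Ile) → AUA (Ile) — synonymous.
Codon 4: CUU (Leu) → AUU (Ile) — missense.
Codon 5: GUC (Val) → GUA (Val) — synonymous.
Synonymous: 3 of 5.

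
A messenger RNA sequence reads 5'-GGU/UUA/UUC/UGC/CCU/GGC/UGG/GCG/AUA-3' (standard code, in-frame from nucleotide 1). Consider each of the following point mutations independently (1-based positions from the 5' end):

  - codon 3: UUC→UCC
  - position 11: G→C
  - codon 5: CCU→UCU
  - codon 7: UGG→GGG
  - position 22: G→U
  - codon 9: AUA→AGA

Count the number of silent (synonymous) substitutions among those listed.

Codon 3: UUC (Phe) → UCC (Ser) — missense.
Codon 4: UGC (Cys) → UCC (Ser) — missense.
Codon 5: CCU (Pro) → UCU (Ser) — missense.
Codon 7: UGG (Trp) → GGG (Gly) — missense.
Codon 8: GCG (Ala) → UCG (Ser) — missense.
Codon 9: AUA (Ile) → AGA (Arg) — missense.
Synonymous: 0 of 6.

0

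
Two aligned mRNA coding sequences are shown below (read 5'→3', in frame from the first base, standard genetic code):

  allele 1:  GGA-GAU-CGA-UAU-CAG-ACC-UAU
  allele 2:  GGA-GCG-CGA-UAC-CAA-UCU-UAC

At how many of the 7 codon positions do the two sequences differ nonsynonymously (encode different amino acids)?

2

Codon 1: GGA Gly / GGA Gly — identical.
Codon 2: GAU Asp / GCG Ala — nonsynonymous.
Codon 3: CGA Arg / CGA Arg — identical.
Codon 4: UAU Tyr / UAC Tyr — synonymous.
Codon 5: CAG Gln / CAA Gln — synonymous.
Codon 6: ACC Thr / UCU Ser — nonsynonymous.
Codon 7: UAU Tyr / UAC Tyr — synonymous.
Nonsynonymous differences: 2.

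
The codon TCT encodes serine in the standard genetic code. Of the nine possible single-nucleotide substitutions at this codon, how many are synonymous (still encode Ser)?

Position 1: none → 0 synonymous.
Position 2: none → 0 synonymous.
Position 3: TCC, TCA, TCG → 3 synonymous.
Total: 0 + 0 + 3 = 3.

3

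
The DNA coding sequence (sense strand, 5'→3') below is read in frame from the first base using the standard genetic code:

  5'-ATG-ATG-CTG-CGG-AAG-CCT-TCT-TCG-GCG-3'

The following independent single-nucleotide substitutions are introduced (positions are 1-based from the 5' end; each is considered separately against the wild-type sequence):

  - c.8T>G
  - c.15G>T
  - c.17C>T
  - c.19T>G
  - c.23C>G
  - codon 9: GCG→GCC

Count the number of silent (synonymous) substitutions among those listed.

1

Codon 3: CTG (Leu) → CGG (Arg) — missense.
Codon 5: AAG (Lys) → AAT (Asn) — missense.
Codon 6: CCT (Pro) → CTT (Leu) — missense.
Codon 7: TCT (Ser) → GCT (Ala) — missense.
Codon 8: TCG (Ser) → TGG (Trp) — missense.
Codon 9: GCG (Ala) → GCC (Ala) — synonymous.
Synonymous: 1 of 6.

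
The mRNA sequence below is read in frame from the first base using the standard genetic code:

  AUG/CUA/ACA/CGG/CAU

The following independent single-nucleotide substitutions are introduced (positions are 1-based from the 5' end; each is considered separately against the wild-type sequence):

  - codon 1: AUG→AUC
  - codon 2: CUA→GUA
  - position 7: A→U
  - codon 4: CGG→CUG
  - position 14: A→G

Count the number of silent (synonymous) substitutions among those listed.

0

Codon 1: AUG (Met) → AUC (Ile) — missense.
Codon 2: CUA (Leu) → GUA (Val) — missense.
Codon 3: ACA (Thr) → UCA (Ser) — missense.
Codon 4: CGG (Arg) → CUG (Leu) — missense.
Codon 5: CAU (His) → CGU (Arg) — missense.
Synonymous: 0 of 5.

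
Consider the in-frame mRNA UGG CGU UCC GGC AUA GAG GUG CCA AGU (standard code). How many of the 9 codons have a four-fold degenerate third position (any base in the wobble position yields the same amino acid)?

5

Codon 1 UGG (Trp): third position 1-fold.
Codon 2 CGU (Arg): third position 4-fold.
Codon 3 UCC (Ser): third position 4-fold.
Codon 4 GGC (Gly): third position 4-fold.
Codon 5 AUA (Ile): third position 3-fold.
Codon 6 GAG (Glu): third position 2-fold.
Codon 7 GUG (Val): third position 4-fold.
Codon 8 CCA (Pro): third position 4-fold.
Codon 9 AGU (Ser): third position 2-fold.
Four-fold degenerate third positions: 5.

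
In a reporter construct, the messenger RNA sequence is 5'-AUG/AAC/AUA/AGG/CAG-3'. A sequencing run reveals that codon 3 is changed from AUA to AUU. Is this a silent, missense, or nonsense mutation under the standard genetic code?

silent

Position 9 falls in codon 3: AUA → Ile.
After the substitution the codon is AUU → Ile.
Both encode Ile, so the change is synonymous.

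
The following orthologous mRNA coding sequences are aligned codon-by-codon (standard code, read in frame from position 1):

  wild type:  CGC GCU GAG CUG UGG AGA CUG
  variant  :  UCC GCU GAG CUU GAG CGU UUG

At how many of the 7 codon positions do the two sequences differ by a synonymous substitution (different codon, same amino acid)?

Codon 1: CGC Arg / UCC Ser — nonsynonymous.
Codon 2: GCU Ala / GCU Ala — identical.
Codon 3: GAG Glu / GAG Glu — identical.
Codon 4: CUG Leu / CUU Leu — synonymous.
Codon 5: UGG Trp / GAG Glu — nonsynonymous.
Codon 6: AGA Arg / CGU Arg — synonymous.
Codon 7: CUG Leu / UUG Leu — synonymous.
Synonymous differences: 3.

3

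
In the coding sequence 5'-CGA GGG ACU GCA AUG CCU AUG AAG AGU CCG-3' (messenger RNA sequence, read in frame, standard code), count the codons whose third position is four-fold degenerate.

6

Codon 1 CGA (Arg): third position 4-fold.
Codon 2 GGG (Gly): third position 4-fold.
Codon 3 ACU (Thr): third position 4-fold.
Codon 4 GCA (Ala): third position 4-fold.
Codon 5 AUG (Met): third position 1-fold.
Codon 6 CCU (Pro): third position 4-fold.
Codon 7 AUG (Met): third position 1-fold.
Codon 8 AAG (Lys): third position 2-fold.
Codon 9 AGU (Ser): third position 2-fold.
Codon 10 CCG (Pro): third position 4-fold.
Four-fold degenerate third positions: 6.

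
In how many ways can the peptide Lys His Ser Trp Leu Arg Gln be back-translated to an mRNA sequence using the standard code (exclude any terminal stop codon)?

1728

Lys: 2 codons.
His: 2 codons.
Ser: 6 codons.
Trp: 1 codon.
Leu: 6 codons.
Arg: 6 codons.
Gln: 2 codons.
2 × 2 × 6 × 1 × 6 × 6 × 2 = 1728.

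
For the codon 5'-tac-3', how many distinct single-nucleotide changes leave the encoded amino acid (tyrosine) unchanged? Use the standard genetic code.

Position 1: none → 0 synonymous.
Position 2: none → 0 synonymous.
Position 3: TAT → 1 synonymous.
Total: 0 + 0 + 1 = 1.

1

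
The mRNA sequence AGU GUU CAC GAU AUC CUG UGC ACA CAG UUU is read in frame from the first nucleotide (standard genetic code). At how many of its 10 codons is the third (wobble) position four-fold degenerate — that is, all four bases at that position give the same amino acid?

3

Codon 1 AGU (Ser): third position 2-fold.
Codon 2 GUU (Val): third position 4-fold.
Codon 3 CAC (His): third position 2-fold.
Codon 4 GAU (Asp): third position 2-fold.
Codon 5 AUC (Ile): third position 3-fold.
Codon 6 CUG (Leu): third position 4-fold.
Codon 7 UGC (Cys): third position 2-fold.
Codon 8 ACA (Thr): third position 4-fold.
Codon 9 CAG (Gln): third position 2-fold.
Codon 10 UUU (Phe): third position 2-fold.
Four-fold degenerate third positions: 3.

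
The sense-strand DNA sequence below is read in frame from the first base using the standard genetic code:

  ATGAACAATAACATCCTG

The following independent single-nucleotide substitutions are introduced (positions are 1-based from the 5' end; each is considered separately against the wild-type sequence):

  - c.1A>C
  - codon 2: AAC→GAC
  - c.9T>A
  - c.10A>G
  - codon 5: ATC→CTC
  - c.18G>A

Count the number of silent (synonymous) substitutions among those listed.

Codon 1: ATG (Met) → CTG (Leu) — missense.
Codon 2: AAC (Asn) → GAC (Asp) — missense.
Codon 3: AAT (Asn) → AAA (Lys) — missense.
Codon 4: AAC (Asn) → GAC (Asp) — missense.
Codon 5: ATC (Ile) → CTC (Leu) — missense.
Codon 6: CTG (Leu) → CTA (Leu) — synonymous.
Synonymous: 1 of 6.

1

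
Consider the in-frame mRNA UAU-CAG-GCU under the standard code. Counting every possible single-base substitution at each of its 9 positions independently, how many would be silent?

5

Codon 1 (UAU, Tyr): 1 synonymous substitution.
Codon 2 (CAG, Gln): 1 synonymous substitution.
Codon 3 (GCU, Ala): 3 synonymous substitutions.
Total: 1 + 1 + 3 = 5.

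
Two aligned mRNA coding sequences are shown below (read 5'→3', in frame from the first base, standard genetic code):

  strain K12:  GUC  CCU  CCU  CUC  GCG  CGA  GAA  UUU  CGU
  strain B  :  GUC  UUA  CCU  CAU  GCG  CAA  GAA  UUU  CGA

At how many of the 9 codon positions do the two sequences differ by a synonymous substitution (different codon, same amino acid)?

Codon 1: GUC Val / GUC Val — identical.
Codon 2: CCU Pro / UUA Leu — nonsynonymous.
Codon 3: CCU Pro / CCU Pro — identical.
Codon 4: CUC Leu / CAU His — nonsynonymous.
Codon 5: GCG Ala / GCG Ala — identical.
Codon 6: CGA Arg / CAA Gln — nonsynonymous.
Codon 7: GAA Glu / GAA Glu — identical.
Codon 8: UUU Phe / UUU Phe — identical.
Codon 9: CGU Arg / CGA Arg — synonymous.
Synonymous differences: 1.

1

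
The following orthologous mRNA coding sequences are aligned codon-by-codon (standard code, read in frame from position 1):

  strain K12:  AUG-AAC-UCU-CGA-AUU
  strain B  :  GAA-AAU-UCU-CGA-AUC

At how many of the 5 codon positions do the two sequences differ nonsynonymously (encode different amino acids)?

Codon 1: AUG Met / GAA Glu — nonsynonymous.
Codon 2: AAC Asn / AAU Asn — synonymous.
Codon 3: UCU Ser / UCU Ser — identical.
Codon 4: CGA Arg / CGA Arg — identical.
Codon 5: AUU Ile / AUC Ile — synonymous.
Nonsynonymous differences: 1.

1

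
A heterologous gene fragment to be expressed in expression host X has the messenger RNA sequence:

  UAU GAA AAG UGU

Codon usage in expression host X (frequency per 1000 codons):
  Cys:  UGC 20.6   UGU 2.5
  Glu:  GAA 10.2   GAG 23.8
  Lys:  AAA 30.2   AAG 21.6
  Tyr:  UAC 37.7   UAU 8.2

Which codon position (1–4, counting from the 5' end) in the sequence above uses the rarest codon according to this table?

4

Codon 1 UAU (Tyr): 8.2 per 1000.
Codon 2 GAA (Glu): 10.2 per 1000.
Codon 3 AAG (Lys): 21.6 per 1000.
Codon 4 UGU (Cys): 2.5 per 1000.
Lowest frequency is 2.5 at codon 4.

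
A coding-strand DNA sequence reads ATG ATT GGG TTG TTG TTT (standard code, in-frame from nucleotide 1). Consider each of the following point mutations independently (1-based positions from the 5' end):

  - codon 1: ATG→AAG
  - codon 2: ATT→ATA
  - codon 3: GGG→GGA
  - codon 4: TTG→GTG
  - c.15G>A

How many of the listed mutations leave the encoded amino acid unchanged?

3

Codon 1: ATG (Met) → AAG (Lys) — missense.
Codon 2: ATT (Ile) → ATA (Ile) — synonymous.
Codon 3: GGG (Gly) → GGA (Gly) — synonymous.
Codon 4: TTG (Leu) → GTG (Val) — missense.
Codon 5: TTG (Leu) → TTA (Leu) — synonymous.
Synonymous: 3 of 5.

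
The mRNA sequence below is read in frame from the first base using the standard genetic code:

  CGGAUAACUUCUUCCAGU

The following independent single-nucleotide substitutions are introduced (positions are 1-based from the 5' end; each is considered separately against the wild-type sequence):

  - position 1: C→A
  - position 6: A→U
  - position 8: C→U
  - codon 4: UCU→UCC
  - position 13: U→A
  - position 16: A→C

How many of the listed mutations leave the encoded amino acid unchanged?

Codon 1: CGG (Arg) → AGG (Arg) — synonymous.
Codon 2: AUA (Ile) → AUU (Ile) — synonymous.
Codon 3: ACU (Thr) → AUU (Ile) — missense.
Codon 4: UCU (Ser) → UCC (Ser) — synonymous.
Codon 5: UCC (Ser) → ACC (Thr) — missense.
Codon 6: AGU (Ser) → CGU (Arg) — missense.
Synonymous: 3 of 6.

3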